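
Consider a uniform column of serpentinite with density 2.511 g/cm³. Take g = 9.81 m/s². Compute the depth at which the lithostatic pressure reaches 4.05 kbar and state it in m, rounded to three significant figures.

h = P/(ρg) = 4.05 kbar / (2511 kg/m³ × 9.81 m/s²) = 4.050×10^8 Pa / 24633 Pa/m = 16441 m

16400 m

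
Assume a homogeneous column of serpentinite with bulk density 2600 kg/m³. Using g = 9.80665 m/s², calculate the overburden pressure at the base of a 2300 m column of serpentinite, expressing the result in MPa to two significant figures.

59 MPa

serpentinite: 2600 kg/m³ × 9.80665 m/s² × 2300 m = 5.864×10^7 Pa = 58.64 MPa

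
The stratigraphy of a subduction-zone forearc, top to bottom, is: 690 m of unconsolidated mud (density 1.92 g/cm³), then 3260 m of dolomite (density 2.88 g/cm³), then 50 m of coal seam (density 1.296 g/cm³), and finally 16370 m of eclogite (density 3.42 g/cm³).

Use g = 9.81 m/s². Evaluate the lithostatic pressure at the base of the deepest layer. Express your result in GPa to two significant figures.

0.65 GPa

unconsolidated mud: 1920 kg/m³ × 9.81 m/s² × 690 m = 1.300×10^7 Pa = 0.01300 GPa
dolomite: 2880 kg/m³ × 9.81 m/s² × 3260 m = 9.210×10^7 Pa = 0.09210 GPa
coal seam: 1296 kg/m³ × 9.81 m/s² × 50 m = 6.357×10^5 Pa = 6.357×10^-4 GPa
eclogite: 3420 kg/m³ × 9.81 m/s² × 16370 m = 5.492×10^8 Pa = 0.5492 GPa
Total = 0.01300 + 0.09210 + 6.357×10^-4 + 0.5492 = 0.65495 GPa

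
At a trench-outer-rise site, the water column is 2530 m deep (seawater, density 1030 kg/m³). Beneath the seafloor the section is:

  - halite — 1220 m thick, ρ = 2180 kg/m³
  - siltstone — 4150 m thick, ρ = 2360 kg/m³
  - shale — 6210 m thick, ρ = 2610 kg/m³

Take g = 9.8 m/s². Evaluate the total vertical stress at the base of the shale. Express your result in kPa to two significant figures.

seawater: 1030 kg/m³ × 9.8 m/s² × 2530 m = 2.554×10^7 Pa = 25538 kPa
halite: 2180 kg/m³ × 9.8 m/s² × 1220 m = 2.606×10^7 Pa = 26064 kPa
siltstone: 2360 kg/m³ × 9.8 m/s² × 4150 m = 9.598×10^7 Pa = 95981 kPa
shale: 2610 kg/m³ × 9.8 m/s² × 6210 m = 1.588×10^8 Pa = 1.588×10^5 kPa
Total = 25538 + 26064 + 95981 + 1.588×10^5 = 3.0642×10^5 kPa

310000 kPa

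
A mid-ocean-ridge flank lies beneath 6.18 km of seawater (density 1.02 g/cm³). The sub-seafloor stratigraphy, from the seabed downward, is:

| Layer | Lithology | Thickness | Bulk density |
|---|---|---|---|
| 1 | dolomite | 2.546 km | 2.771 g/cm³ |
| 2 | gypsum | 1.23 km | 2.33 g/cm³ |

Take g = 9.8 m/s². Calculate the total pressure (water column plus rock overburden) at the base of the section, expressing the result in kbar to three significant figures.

1.59 kbar

seawater: 1020 kg/m³ × 9.8 m/s² × 6180 m = 6.178×10^7 Pa = 0.6178 kbar
dolomite: 2771 kg/m³ × 9.8 m/s² × 2546 m = 6.914×10^7 Pa = 0.6914 kbar
gypsum: 2330 kg/m³ × 9.8 m/s² × 1230 m = 2.809×10^7 Pa = 0.2809 kbar
Total = 0.6178 + 0.6914 + 0.2809 = 1.5900 kbar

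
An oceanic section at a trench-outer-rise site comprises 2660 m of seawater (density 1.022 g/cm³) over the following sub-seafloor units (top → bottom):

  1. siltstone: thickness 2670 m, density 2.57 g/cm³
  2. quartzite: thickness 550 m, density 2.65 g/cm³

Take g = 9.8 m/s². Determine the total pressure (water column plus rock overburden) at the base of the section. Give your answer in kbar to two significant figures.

seawater: 1022 kg/m³ × 9.8 m/s² × 2660 m = 2.664×10^7 Pa = 0.2664 kbar
siltstone: 2570 kg/m³ × 9.8 m/s² × 2670 m = 6.725×10^7 Pa = 0.6725 kbar
quartzite: 2650 kg/m³ × 9.8 m/s² × 550 m = 1.428×10^7 Pa = 0.1428 kbar
Total = 0.2664 + 0.6725 + 0.1428 = 1.0817 kbar

1.1 kbar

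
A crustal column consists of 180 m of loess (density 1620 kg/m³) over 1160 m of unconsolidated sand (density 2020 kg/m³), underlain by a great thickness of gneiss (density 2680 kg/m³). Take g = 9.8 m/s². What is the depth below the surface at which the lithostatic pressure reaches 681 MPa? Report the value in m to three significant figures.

26300 m

Pressure at base of upper layers: 1620×9.8×180 + 2020×9.8×1160 = 2.582×10^7 Pa = 25.82 MPa
Remaining pressure to be supplied by gneiss: 6.810×10^8 − 2.582×10^7 = 6.552×10^8 Pa
Additional depth in gneiss = 6.552×10^8 Pa / (2680 kg/m³ × 9.8 m/s²) = 24946 m
Total depth = 1340 m + 24946 m = 26286 m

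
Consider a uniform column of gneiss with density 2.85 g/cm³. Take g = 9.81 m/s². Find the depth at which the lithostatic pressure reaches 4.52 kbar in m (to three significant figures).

h = P/(ρg) = 4.52 kbar / (2850 kg/m³ × 9.81 m/s²) = 4.520×10^8 Pa / 27958 Pa/m = 16167 m

16200 m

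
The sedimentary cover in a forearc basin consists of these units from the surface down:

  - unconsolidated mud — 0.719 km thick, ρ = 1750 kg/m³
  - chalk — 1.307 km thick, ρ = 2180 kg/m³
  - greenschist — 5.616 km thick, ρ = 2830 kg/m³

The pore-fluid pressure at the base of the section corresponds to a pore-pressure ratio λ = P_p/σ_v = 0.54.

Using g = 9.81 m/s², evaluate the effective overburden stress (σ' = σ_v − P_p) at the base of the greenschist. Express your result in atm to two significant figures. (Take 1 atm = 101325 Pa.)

890 atm

Overburden (lithostatic) stress σ_v:
unconsolidated mud: 1750 kg/m³ × 9.81 m/s² × 719 m = 1.234×10^7 Pa = 12.34 MPa
chalk: 2180 kg/m³ × 9.81 m/s² × 1307 m = 2.795×10^7 Pa = 27.95 MPa
greenschist: 2830 kg/m³ × 9.81 m/s² × 5616 m = 1.559×10^8 Pa = 155.9 MPa
Total = 12.34 + 27.95 + 155.9 = 196.21 MPa
Pore pressure P_p = λ·σ_v = 0.54 × 196.2 MPa = 106.0 MPa
Effective stress σ' = σ_v − P_p = 196.2 − 106.0 = 90.256 MPa = 890.75 atm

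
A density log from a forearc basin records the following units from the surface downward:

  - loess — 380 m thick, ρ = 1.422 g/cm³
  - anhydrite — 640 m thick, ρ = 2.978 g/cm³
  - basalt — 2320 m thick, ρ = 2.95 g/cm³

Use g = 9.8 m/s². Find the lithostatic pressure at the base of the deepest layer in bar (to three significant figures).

910 bar

loess: 1422 kg/m³ × 9.8 m/s² × 380 m = 5.296×10^6 Pa = 52.96 bar
anhydrite: 2978 kg/m³ × 9.8 m/s² × 640 m = 1.868×10^7 Pa = 186.8 bar
basalt: 2950 kg/m³ × 9.8 m/s² × 2320 m = 6.707×10^7 Pa = 670.7 bar
Total = 52.96 + 186.8 + 670.7 = 910.45 bar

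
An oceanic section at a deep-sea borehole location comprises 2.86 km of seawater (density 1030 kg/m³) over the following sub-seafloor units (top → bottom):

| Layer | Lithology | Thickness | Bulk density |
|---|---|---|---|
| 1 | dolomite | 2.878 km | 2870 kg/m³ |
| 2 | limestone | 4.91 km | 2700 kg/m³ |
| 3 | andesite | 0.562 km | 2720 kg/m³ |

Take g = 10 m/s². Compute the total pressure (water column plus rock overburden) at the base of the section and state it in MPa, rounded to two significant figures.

260 MPa

seawater: 1030 kg/m³ × 10 m/s² × 2860 m = 2.946×10^7 Pa = 29.46 MPa
dolomite: 2870 kg/m³ × 10 m/s² × 2878 m = 8.260×10^7 Pa = 82.60 MPa
limestone: 2700 kg/m³ × 10 m/s² × 4910 m = 1.326×10^8 Pa = 132.6 MPa
andesite: 2720 kg/m³ × 10 m/s² × 562 m = 1.529×10^7 Pa = 15.29 MPa
Total = 29.46 + 82.60 + 132.6 + 15.29 = 259.91 MPa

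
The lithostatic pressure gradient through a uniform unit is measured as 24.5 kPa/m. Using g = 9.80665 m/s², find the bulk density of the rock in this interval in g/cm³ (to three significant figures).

2.50 g/cm³

ρ = (dP/dz)/g = 24.5 kPa/m / 9.80665 m/s² = 24500 Pa/m / 9.80665 m/s² = 2498.3 kg/m³
= 2.498 g/cm³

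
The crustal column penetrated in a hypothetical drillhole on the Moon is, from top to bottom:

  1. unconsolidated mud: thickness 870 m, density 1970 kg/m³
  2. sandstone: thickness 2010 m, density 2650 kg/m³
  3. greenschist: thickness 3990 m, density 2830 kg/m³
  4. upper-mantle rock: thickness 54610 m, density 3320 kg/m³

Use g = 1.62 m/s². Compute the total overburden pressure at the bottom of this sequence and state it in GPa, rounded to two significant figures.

unconsolidated mud: 1970 kg/m³ × 1.62 m/s² × 870 m = 2.777×10^6 Pa = 2.777×10^-3 GPa
sandstone: 2650 kg/m³ × 1.62 m/s² × 2010 m = 8.629×10^6 Pa = 8.629×10^-3 GPa
greenschist: 2830 kg/m³ × 1.62 m/s² × 3990 m = 1.829×10^7 Pa = 0.01829 GPa
upper-mantle rock: 3320 kg/m³ × 1.62 m/s² × 54610 m = 2.937×10^8 Pa = 0.2937 GPa
Total = 2.777×10^-3 + 8.629×10^-3 + 0.01829 + 0.2937 = 0.32341 GPa

0.32 GPa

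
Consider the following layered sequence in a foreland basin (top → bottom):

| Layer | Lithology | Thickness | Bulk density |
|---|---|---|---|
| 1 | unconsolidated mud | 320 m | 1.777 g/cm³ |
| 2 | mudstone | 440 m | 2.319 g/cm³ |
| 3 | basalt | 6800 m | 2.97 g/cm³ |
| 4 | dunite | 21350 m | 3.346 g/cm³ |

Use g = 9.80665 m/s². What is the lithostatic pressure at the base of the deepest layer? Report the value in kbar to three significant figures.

unconsolidated mud: 1777 kg/m³ × 9.80665 m/s² × 320 m = 5.576×10^6 Pa = 0.05576 kbar
mudstone: 2319 kg/m³ × 9.80665 m/s² × 440 m = 1.001×10^7 Pa = 0.1001 kbar
basalt: 2970 kg/m³ × 9.80665 m/s² × 6800 m = 1.981×10^8 Pa = 1.981 kbar
dunite: 3346 kg/m³ × 9.80665 m/s² × 21350 m = 7.006×10^8 Pa = 7.006 kbar
Total = 0.05576 + 0.1001 + 1.981 + 7.006 = 9.1420 kbar

9.14 kbar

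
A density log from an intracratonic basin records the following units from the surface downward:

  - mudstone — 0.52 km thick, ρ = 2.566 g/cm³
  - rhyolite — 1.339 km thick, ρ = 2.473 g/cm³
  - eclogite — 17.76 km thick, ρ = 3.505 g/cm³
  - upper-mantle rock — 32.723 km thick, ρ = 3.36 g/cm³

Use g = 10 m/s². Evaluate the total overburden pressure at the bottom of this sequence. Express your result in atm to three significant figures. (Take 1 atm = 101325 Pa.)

17500 atm

mudstone: 2566 kg/m³ × 10 m/s² × 520 m = 1.334×10^7 Pa = 131.7 atm
rhyolite: 2473 kg/m³ × 10 m/s² × 1339 m = 3.311×10^7 Pa = 326.8 atm
eclogite: 3505 kg/m³ × 10 m/s² × 17760 m = 6.225×10^8 Pa = 6143 atm
upper-mantle rock: 3360 kg/m³ × 10 m/s² × 32723 m = 1.099×10^9 Pa = 10851 atm
Total = 131.7 + 326.8 + 6143 + 10851 = 17453 atm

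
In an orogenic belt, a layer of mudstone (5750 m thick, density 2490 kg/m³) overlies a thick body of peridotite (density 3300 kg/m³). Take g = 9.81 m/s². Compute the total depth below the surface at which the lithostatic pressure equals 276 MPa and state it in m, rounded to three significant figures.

Pressure at base of upper layers: 2490×9.81×5750 = 1.405×10^8 Pa = 140.5 MPa
Remaining pressure to be supplied by peridotite: 2.760×10^8 − 1.405×10^8 = 1.355×10^8 Pa
Additional depth in peridotite = 1.355×10^8 Pa / (3300 kg/m³ × 9.81 m/s²) = 4187.0 m
Total depth = 5750 m + 4187.0 m = 9937.0 m

9940 m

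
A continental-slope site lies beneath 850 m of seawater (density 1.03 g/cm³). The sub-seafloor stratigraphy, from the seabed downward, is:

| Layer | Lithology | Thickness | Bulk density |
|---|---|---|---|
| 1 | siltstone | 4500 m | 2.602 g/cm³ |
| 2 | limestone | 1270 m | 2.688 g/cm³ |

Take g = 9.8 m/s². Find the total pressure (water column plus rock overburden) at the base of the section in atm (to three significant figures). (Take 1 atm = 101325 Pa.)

seawater: 1030 kg/m³ × 9.8 m/s² × 850 m = 8.580×10^6 Pa = 84.68 atm
siltstone: 2602 kg/m³ × 9.8 m/s² × 4500 m = 1.147×10^8 Pa = 1132 atm
limestone: 2688 kg/m³ × 9.8 m/s² × 1270 m = 3.345×10^7 Pa = 330.2 atm
Total = 84.68 + 1132 + 330.2 = 1547.3 atm

1550 atm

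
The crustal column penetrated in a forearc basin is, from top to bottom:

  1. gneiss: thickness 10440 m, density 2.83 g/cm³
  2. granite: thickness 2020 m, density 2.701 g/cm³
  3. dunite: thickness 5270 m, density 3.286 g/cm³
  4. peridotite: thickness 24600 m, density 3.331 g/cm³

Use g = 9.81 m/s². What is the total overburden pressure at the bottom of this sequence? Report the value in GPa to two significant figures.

1.3 GPa

gneiss: 2830 kg/m³ × 9.81 m/s² × 10440 m = 2.898×10^8 Pa = 0.2898 GPa
granite: 2701 kg/m³ × 9.81 m/s² × 2020 m = 5.352×10^7 Pa = 0.05352 GPa
dunite: 3286 kg/m³ × 9.81 m/s² × 5270 m = 1.699×10^8 Pa = 0.1699 GPa
peridotite: 3331 kg/m³ × 9.81 m/s² × 24600 m = 8.039×10^8 Pa = 0.8039 GPa
Total = 0.2898 + 0.05352 + 0.1699 + 0.8039 = 1.3171 GPa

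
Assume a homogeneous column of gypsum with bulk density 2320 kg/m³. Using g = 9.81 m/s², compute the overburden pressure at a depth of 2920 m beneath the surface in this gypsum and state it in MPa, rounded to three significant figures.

66.5 MPa

gypsum: 2320 kg/m³ × 9.81 m/s² × 2920 m = 6.646×10^7 Pa = 66.46 MPa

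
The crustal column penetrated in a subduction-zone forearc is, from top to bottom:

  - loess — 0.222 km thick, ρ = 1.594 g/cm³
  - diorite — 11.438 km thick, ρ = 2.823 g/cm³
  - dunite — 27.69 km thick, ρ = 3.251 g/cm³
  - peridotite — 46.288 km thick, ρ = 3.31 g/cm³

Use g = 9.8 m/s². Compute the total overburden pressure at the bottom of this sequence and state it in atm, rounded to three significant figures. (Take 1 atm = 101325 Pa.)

loess: 1594 kg/m³ × 9.8 m/s² × 222 m = 3.468×10^6 Pa = 34.23 atm
diorite: 2823 kg/m³ × 9.8 m/s² × 11438 m = 3.164×10^8 Pa = 3123 atm
dunite: 3251 kg/m³ × 9.8 m/s² × 27690 m = 8.822×10^8 Pa = 8707 atm
peridotite: 3310 kg/m³ × 9.8 m/s² × 46288 m = 1.501×10^9 Pa = 14819 atm
Total = 34.23 + 3123 + 8707 + 14819 = 26682 atm

26700 atm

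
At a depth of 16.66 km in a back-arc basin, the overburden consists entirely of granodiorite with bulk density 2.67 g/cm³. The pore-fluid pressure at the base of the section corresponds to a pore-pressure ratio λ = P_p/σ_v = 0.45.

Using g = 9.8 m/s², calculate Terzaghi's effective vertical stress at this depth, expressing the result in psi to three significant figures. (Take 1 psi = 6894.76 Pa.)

Overburden (lithostatic) stress σ_v:
granodiorite: 2670 kg/m³ × 9.8 m/s² × 16660 m = 4.359×10^8 Pa = 435.9 MPa
Pore pressure P_p = λ·σ_v = 0.45 × 435.9 MPa = 196.2 MPa
Effective stress σ' = σ_v − P_p = 435.9 − 196.2 = 239.76 MPa = 34774 psi

34800 psi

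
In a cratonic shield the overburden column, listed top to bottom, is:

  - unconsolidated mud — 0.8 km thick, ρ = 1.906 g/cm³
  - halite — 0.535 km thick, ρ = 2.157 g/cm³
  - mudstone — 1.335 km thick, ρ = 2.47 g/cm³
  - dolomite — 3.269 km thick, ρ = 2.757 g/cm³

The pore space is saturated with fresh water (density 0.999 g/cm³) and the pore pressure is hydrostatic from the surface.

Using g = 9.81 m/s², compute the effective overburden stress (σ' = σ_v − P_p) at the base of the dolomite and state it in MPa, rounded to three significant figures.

Overburden (lithostatic) stress σ_v:
unconsolidated mud: 1906 kg/m³ × 9.81 m/s² × 800 m = 1.496×10^7 Pa = 14.96 MPa
halite: 2157 kg/m³ × 9.81 m/s² × 535 m = 1.132×10^7 Pa = 11.32 MPa
mudstone: 2470 kg/m³ × 9.81 m/s² × 1335 m = 3.235×10^7 Pa = 32.35 MPa
dolomite: 2757 kg/m³ × 9.81 m/s² × 3269 m = 8.841×10^7 Pa = 88.41 MPa
Total = 14.96 + 11.32 + 32.35 + 88.41 = 147.04 MPa
Pore pressure P_p = 999 kg/m³ × 9.81 m/s² × 5939 m = 5.820×10^7 Pa = 58.20 MPa
Effective stress σ' = σ_v − P_p = 147.0 − 58.20 = 88.838 MPa

88.8 MPa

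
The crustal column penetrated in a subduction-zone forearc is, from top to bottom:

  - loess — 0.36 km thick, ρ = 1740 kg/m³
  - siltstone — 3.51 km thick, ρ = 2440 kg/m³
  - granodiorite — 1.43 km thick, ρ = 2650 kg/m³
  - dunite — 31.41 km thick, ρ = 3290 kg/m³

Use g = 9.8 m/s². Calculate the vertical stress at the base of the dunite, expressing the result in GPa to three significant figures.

loess: 1740 kg/m³ × 9.8 m/s² × 360 m = 6.139×10^6 Pa = 6.139×10^-3 GPa
siltstone: 2440 kg/m³ × 9.8 m/s² × 3510 m = 8.393×10^7 Pa = 0.08393 GPa
granodiorite: 2650 kg/m³ × 9.8 m/s² × 1430 m = 3.714×10^7 Pa = 0.03714 GPa
dunite: 3290 kg/m³ × 9.8 m/s² × 31410 m = 1.013×10^9 Pa = 1.013 GPa
Total = 6.139×10^-3 + 0.08393 + 0.03714 + 1.013 = 1.1399 GPa

1.14 GPa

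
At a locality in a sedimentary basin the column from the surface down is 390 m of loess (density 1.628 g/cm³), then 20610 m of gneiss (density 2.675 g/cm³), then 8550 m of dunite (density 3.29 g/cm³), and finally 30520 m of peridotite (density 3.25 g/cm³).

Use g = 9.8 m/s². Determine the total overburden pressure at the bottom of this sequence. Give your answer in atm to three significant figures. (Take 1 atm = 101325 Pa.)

17700 atm

loess: 1628 kg/m³ × 9.8 m/s² × 390 m = 6.222×10^6 Pa = 61.41 atm
gneiss: 2675 kg/m³ × 9.8 m/s² × 20610 m = 5.403×10^8 Pa = 5332 atm
dunite: 3290 kg/m³ × 9.8 m/s² × 8550 m = 2.757×10^8 Pa = 2721 atm
peridotite: 3250 kg/m³ × 9.8 m/s² × 30520 m = 9.721×10^8 Pa = 9594 atm
Total = 61.41 + 5332 + 2721 + 9594 = 17708 atm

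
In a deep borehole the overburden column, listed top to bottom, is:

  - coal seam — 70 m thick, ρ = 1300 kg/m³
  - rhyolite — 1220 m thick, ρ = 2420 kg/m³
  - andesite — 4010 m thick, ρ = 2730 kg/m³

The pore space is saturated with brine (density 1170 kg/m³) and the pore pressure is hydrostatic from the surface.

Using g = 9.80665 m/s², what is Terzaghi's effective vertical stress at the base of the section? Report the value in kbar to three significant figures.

0.764 kbar

Overburden (lithostatic) stress σ_v:
coal seam: 1300 kg/m³ × 9.80665 m/s² × 70 m = 8.924×10^5 Pa = 0.8924 MPa
rhyolite: 2420 kg/m³ × 9.80665 m/s² × 1220 m = 2.895×10^7 Pa = 28.95 MPa
andesite: 2730 kg/m³ × 9.80665 m/s² × 4010 m = 1.074×10^8 Pa = 107.4 MPa
Total = 0.8924 + 28.95 + 107.4 = 137.20 MPa
Pore pressure P_p = 1170 kg/m³ × 9.80665 m/s² × 5300 m = 6.081×10^7 Pa = 60.81 MPa
Effective stress σ' = σ_v − P_p = 137.2 − 60.81 = 76.391 MPa = 0.76391 kbar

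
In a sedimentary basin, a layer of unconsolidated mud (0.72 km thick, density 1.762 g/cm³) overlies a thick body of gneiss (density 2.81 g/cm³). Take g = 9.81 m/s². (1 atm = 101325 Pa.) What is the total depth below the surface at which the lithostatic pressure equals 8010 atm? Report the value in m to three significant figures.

29700 m

Pressure at base of upper layers: 1762×9.81×720 = 1.245×10^7 Pa = 122.8 atm
Remaining pressure to be supplied by gneiss: 8.116×10^8 − 1.245×10^7 = 7.992×10^8 Pa
Additional depth in gneiss = 7.992×10^8 Pa / (2810 kg/m³ × 9.81 m/s²) = 28991 m
Total depth = 720 m + 28991 m = 29711 m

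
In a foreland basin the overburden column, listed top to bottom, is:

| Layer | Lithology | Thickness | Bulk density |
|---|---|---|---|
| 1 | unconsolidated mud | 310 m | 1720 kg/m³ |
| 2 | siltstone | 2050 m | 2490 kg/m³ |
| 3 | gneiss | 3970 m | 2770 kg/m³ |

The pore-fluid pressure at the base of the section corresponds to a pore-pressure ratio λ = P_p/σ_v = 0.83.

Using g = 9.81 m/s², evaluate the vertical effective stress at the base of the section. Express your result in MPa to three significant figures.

Overburden (lithostatic) stress σ_v:
unconsolidated mud: 1720 kg/m³ × 9.81 m/s² × 310 m = 5.231×10^6 Pa = 5.231 MPa
siltstone: 2490 kg/m³ × 9.81 m/s² × 2050 m = 5.008×10^7 Pa = 50.08 MPa
gneiss: 2770 kg/m³ × 9.81 m/s² × 3970 m = 1.079×10^8 Pa = 107.9 MPa
Total = 5.231 + 50.08 + 107.9 = 163.19 MPa
Pore pressure P_p = λ·σ_v = 0.83 × 163.2 MPa = 135.4 MPa
Effective stress σ' = σ_v − P_p = 163.2 − 135.4 = 27.742 MPa

27.7 MPa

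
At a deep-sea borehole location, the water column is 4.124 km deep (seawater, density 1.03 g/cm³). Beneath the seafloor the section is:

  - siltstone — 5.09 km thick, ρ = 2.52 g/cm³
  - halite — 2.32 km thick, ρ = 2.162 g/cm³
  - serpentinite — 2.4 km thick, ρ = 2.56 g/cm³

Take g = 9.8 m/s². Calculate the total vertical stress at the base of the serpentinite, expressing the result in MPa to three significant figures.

seawater: 1030 kg/m³ × 9.8 m/s² × 4124 m = 4.163×10^7 Pa = 41.63 MPa
siltstone: 2520 kg/m³ × 9.8 m/s² × 5090 m = 1.257×10^8 Pa = 125.7 MPa
halite: 2162 kg/m³ × 9.8 m/s² × 2320 m = 4.916×10^7 Pa = 49.16 MPa
serpentinite: 2560 kg/m³ × 9.8 m/s² × 2400 m = 6.021×10^7 Pa = 60.21 MPa
Total = 41.63 + 125.7 + 49.16 + 60.21 = 276.70 MPa

277 MPa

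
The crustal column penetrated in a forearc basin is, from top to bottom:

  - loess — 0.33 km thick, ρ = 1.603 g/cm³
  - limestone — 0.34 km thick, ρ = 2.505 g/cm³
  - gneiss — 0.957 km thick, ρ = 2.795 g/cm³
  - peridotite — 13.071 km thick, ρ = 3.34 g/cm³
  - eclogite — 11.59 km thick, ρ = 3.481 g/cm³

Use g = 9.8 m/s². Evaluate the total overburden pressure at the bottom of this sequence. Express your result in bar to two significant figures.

8600 bar

loess: 1603 kg/m³ × 9.8 m/s² × 330 m = 5.184×10^6 Pa = 51.84 bar
limestone: 2505 kg/m³ × 9.8 m/s² × 340 m = 8.347×10^6 Pa = 83.47 bar
gneiss: 2795 kg/m³ × 9.8 m/s² × 957 m = 2.621×10^7 Pa = 262.1 bar
peridotite: 3340 kg/m³ × 9.8 m/s² × 13071 m = 4.278×10^8 Pa = 4278 bar
eclogite: 3481 kg/m³ × 9.8 m/s² × 11590 m = 3.954×10^8 Pa = 3954 bar
Total = 51.84 + 83.47 + 262.1 + 4278 + 3954 = 8629.6 bar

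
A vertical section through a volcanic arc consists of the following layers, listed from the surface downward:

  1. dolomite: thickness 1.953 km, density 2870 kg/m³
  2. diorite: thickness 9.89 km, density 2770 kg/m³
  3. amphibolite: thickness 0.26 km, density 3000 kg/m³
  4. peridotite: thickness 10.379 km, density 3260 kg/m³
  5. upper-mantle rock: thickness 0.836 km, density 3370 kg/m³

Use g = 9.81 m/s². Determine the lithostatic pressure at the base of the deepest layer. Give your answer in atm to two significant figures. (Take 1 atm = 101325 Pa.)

6800 atm

dolomite: 2870 kg/m³ × 9.81 m/s² × 1953 m = 5.499×10^7 Pa = 542.7 atm
diorite: 2770 kg/m³ × 9.81 m/s² × 9890 m = 2.687×10^8 Pa = 2652 atm
amphibolite: 3000 kg/m³ × 9.81 m/s² × 260 m = 7.652×10^6 Pa = 75.52 atm
peridotite: 3260 kg/m³ × 9.81 m/s² × 10379 m = 3.319×10^8 Pa = 3276 atm
upper-mantle rock: 3370 kg/m³ × 9.81 m/s² × 836 m = 2.764×10^7 Pa = 272.8 atm
Total = 542.7 + 2652 + 75.52 + 3276 + 272.8 = 6819.2 atm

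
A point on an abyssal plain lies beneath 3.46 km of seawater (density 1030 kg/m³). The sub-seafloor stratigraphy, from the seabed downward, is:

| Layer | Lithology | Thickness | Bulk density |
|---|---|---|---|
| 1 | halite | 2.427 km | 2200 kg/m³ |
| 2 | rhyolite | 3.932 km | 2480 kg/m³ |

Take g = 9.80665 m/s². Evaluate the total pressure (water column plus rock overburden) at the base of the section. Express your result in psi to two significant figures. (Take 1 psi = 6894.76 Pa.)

seawater: 1030 kg/m³ × 9.80665 m/s² × 3460 m = 3.495×10^7 Pa = 5069 psi
halite: 2200 kg/m³ × 9.80665 m/s² × 2427 m = 5.236×10^7 Pa = 7594 psi
rhyolite: 2480 kg/m³ × 9.80665 m/s² × 3932 m = 9.563×10^7 Pa = 13870 psi
Total = 5069 + 7594 + 13870 = 26533 psi

27000 psi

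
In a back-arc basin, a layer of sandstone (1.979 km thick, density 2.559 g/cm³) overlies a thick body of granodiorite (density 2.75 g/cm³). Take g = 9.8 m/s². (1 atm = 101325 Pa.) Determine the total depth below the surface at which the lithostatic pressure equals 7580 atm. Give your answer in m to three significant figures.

28600 m

Pressure at base of upper layers: 2559×9.8×1979 = 4.963×10^7 Pa = 489.8 atm
Remaining pressure to be supplied by granodiorite: 7.680×10^8 − 4.963×10^7 = 7.184×10^8 Pa
Additional depth in granodiorite = 7.184×10^8 Pa / (2750 kg/m³ × 9.8 m/s²) = 26657 m
Total depth = 1979 m + 26657 m = 28636 m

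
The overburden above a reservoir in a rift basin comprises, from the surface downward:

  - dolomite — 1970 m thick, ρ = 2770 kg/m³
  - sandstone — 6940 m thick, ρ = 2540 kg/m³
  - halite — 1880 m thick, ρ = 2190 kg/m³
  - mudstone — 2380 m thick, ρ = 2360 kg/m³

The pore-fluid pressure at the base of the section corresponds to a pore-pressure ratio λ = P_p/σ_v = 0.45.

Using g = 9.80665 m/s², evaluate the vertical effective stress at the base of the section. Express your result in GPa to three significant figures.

Overburden (lithostatic) stress σ_v:
dolomite: 2770 kg/m³ × 9.80665 m/s² × 1970 m = 5.351×10^7 Pa = 53.51 MPa
sandstone: 2540 kg/m³ × 9.80665 m/s² × 6940 m = 1.729×10^8 Pa = 172.9 MPa
halite: 2190 kg/m³ × 9.80665 m/s² × 1880 m = 4.038×10^7 Pa = 40.38 MPa
mudstone: 2360 kg/m³ × 9.80665 m/s² × 2380 m = 5.508×10^7 Pa = 55.08 MPa
Total = 53.51 + 172.9 + 40.38 + 55.08 = 321.84 MPa
Pore pressure P_p = λ·σ_v = 0.45 × 321.8 MPa = 144.8 MPa
Effective stress σ' = σ_v − P_p = 321.8 − 144.8 = 177.01 MPa = 0.17701 GPa

0.177 GPa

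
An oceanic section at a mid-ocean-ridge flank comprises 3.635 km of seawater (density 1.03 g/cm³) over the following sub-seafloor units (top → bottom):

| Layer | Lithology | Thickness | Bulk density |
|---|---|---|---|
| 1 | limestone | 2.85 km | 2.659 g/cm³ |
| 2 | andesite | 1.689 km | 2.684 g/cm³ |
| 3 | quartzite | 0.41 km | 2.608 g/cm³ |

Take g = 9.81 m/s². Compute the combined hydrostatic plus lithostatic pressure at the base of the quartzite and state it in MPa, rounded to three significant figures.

seawater: 1030 kg/m³ × 9.81 m/s² × 3635 m = 3.673×10^7 Pa = 36.73 MPa
limestone: 2659 kg/m³ × 9.81 m/s² × 2850 m = 7.434×10^7 Pa = 74.34 MPa
andesite: 2684 kg/m³ × 9.81 m/s² × 1689 m = 4.447×10^7 Pa = 44.47 MPa
quartzite: 2608 kg/m³ × 9.81 m/s² × 410 m = 1.049×10^7 Pa = 10.49 MPa
Total = 36.73 + 74.34 + 44.47 + 10.49 = 166.03 MPa

166 MPa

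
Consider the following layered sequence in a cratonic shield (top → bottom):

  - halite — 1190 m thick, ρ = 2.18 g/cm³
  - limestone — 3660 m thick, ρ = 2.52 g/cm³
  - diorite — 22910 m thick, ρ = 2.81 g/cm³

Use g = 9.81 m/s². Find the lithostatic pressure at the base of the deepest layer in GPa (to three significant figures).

halite: 2180 kg/m³ × 9.81 m/s² × 1190 m = 2.545×10^7 Pa = 0.02545 GPa
limestone: 2520 kg/m³ × 9.81 m/s² × 3660 m = 9.048×10^7 Pa = 0.09048 GPa
diorite: 2810 kg/m³ × 9.81 m/s² × 22910 m = 6.315×10^8 Pa = 0.6315 GPa
Total = 0.02545 + 0.09048 + 0.6315 = 0.74747 GPa

0.747 GPa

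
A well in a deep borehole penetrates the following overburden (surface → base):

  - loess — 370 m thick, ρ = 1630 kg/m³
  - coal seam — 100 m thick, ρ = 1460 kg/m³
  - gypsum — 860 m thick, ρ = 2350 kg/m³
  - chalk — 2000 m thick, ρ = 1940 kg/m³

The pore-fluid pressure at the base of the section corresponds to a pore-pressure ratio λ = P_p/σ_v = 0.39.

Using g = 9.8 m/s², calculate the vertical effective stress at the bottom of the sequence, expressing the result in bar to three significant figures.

Overburden (lithostatic) stress σ_v:
loess: 1630 kg/m³ × 9.8 m/s² × 370 m = 5.910×10^6 Pa = 5.910 MPa
coal seam: 1460 kg/m³ × 9.8 m/s² × 100 m = 1.431×10^6 Pa = 1.431 MPa
gypsum: 2350 kg/m³ × 9.8 m/s² × 860 m = 1.981×10^7 Pa = 19.81 MPa
chalk: 1940 kg/m³ × 9.8 m/s² × 2000 m = 3.802×10^7 Pa = 38.02 MPa
Total = 5.910 + 1.431 + 19.81 + 38.02 = 65.171 MPa
Pore pressure P_p = λ·σ_v = 0.39 × 65.17 MPa = 25.42 MPa
Effective stress σ' = σ_v − P_p = 65.17 − 25.42 = 39.754 MPa = 397.54 bar

398 bar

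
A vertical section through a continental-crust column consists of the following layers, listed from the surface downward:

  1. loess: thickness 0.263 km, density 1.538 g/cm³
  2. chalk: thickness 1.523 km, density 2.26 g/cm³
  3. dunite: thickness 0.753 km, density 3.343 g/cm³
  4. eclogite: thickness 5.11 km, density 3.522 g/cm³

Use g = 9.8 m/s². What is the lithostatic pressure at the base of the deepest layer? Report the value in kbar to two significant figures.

2.4 kbar

loess: 1538 kg/m³ × 9.8 m/s² × 263 m = 3.964×10^6 Pa = 0.03964 kbar
chalk: 2260 kg/m³ × 9.8 m/s² × 1523 m = 3.373×10^7 Pa = 0.3373 kbar
dunite: 3343 kg/m³ × 9.8 m/s² × 753 m = 2.467×10^7 Pa = 0.2467 kbar
eclogite: 3522 kg/m³ × 9.8 m/s² × 5110 m = 1.764×10^8 Pa = 1.764 kbar
Total = 0.03964 + 0.3373 + 0.2467 + 1.764 = 2.3874 kbar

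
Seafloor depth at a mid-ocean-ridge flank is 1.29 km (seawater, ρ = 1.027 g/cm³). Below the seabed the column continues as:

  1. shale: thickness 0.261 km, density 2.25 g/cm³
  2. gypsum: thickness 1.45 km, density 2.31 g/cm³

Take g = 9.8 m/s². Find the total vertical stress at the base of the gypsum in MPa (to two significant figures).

52 MPa

seawater: 1027 kg/m³ × 9.8 m/s² × 1290 m = 1.298×10^7 Pa = 12.98 MPa
shale: 2250 kg/m³ × 9.8 m/s² × 261 m = 5.755×10^6 Pa = 5.755 MPa
gypsum: 2310 kg/m³ × 9.8 m/s² × 1450 m = 3.283×10^7 Pa = 32.83 MPa
Total = 12.98 + 5.755 + 32.83 = 51.563 MPa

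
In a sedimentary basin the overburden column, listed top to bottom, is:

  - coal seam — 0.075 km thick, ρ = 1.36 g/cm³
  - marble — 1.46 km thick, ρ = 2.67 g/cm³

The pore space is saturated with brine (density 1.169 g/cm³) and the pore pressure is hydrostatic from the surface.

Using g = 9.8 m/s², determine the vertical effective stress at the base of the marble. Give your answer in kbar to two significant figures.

0.22 kbar

Overburden (lithostatic) stress σ_v:
coal seam: 1360 kg/m³ × 9.8 m/s² × 75 m = 9.996×10^5 Pa = 0.9996 MPa
marble: 2670 kg/m³ × 9.8 m/s² × 1460 m = 3.820×10^7 Pa = 38.20 MPa
Total = 0.9996 + 38.20 = 39.202 MPa
Pore pressure P_p = 1169 kg/m³ × 9.8 m/s² × 1535 m = 1.759×10^7 Pa = 17.59 MPa
Effective stress σ' = σ_v − P_p = 39.20 − 17.59 = 21.617 MPa = 0.21617 kbar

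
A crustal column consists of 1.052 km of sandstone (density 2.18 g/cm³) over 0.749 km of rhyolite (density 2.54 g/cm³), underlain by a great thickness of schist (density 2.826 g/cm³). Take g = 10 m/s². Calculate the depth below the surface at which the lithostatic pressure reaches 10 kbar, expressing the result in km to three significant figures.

35.7 km

Pressure at base of upper layers: 2180×10×1052 + 2540×10×749 = 4.196×10^7 Pa = 0.4196 kbar
Remaining pressure to be supplied by schist: 1.000×10^9 − 4.196×10^7 = 9.580×10^8 Pa
Additional depth in schist = 9.580×10^8 Pa / (2826 kg/m³ × 10 m/s²) = 33901 m
Total depth = 1801 m + 33901 m = 35702 m
= 35.702 km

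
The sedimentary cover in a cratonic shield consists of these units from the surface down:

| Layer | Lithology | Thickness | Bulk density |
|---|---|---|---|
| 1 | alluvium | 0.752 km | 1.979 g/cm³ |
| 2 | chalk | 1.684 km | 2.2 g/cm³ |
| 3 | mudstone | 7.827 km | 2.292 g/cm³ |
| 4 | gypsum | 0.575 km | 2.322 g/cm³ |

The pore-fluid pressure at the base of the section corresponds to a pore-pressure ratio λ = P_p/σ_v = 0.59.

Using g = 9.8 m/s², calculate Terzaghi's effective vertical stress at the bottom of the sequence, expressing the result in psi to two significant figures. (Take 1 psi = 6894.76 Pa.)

Overburden (lithostatic) stress σ_v:
alluvium: 1979 kg/m³ × 9.8 m/s² × 752 m = 1.458×10^7 Pa = 14.58 MPa
chalk: 2200 kg/m³ × 9.8 m/s² × 1684 m = 3.631×10^7 Pa = 36.31 MPa
mudstone: 2292 kg/m³ × 9.8 m/s² × 7827 m = 1.758×10^8 Pa = 175.8 MPa
gypsum: 2322 kg/m³ × 9.8 m/s² × 575 m = 1.308×10^7 Pa = 13.08 MPa
Total = 14.58 + 36.31 + 175.8 + 13.08 = 239.78 MPa
Pore pressure P_p = λ·σ_v = 0.59 × 239.8 MPa = 141.5 MPa
Effective stress σ' = σ_v − P_p = 239.8 − 141.5 = 98.311 MPa = 14259 psi

14000 psi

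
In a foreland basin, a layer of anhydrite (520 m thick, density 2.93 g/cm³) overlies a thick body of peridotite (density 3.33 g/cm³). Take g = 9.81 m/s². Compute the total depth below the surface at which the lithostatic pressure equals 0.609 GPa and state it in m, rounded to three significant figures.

Pressure at base of upper layers: 2930×9.81×520 = 1.495×10^7 Pa = 0.01495 GPa
Remaining pressure to be supplied by peridotite: 6.090×10^8 − 1.495×10^7 = 5.941×10^8 Pa
Additional depth in peridotite = 5.941×10^8 Pa / (3330 kg/m³ × 9.81 m/s²) = 18185 m
Total depth = 520 m + 18185 m = 18705 m

18700 m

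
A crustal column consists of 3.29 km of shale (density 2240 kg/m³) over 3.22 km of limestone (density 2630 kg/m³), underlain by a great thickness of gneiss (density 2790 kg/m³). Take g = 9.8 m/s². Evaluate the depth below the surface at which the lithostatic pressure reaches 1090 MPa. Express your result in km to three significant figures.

Pressure at base of upper layers: 2240×9.8×3290 + 2630×9.8×3220 = 1.552×10^8 Pa = 155.2 MPa
Remaining pressure to be supplied by gneiss: 1.090×10^9 − 1.552×10^8 = 9.348×10^8 Pa
Additional depth in gneiss = 9.348×10^8 Pa / (2790 kg/m³ × 9.8 m/s²) = 34189 m
Total depth = 6510 m + 34189 m = 40699 m
= 40.699 km

40.7 km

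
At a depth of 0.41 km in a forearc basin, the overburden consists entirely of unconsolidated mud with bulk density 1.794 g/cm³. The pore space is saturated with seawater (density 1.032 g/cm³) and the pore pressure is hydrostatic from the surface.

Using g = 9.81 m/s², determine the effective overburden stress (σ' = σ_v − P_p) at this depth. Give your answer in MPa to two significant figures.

3.1 MPa

Overburden (lithostatic) stress σ_v:
unconsolidated mud: 1794 kg/m³ × 9.81 m/s² × 410 m = 7.216×10^6 Pa = 7.216 MPa
Pore pressure P_p = 1032 kg/m³ × 9.81 m/s² × 410 m = 4.151×10^6 Pa = 4.151 MPa
Effective stress σ' = σ_v − P_p = 7.216 − 4.151 = 3.0648 MPa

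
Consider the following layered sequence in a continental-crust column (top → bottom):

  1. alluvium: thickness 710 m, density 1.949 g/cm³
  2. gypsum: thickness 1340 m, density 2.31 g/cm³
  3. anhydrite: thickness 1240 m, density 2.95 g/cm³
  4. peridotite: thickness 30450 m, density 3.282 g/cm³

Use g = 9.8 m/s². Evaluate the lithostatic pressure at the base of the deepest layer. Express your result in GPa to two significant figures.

1.1 GPa

alluvium: 1949 kg/m³ × 9.8 m/s² × 710 m = 1.356×10^7 Pa = 0.01356 GPa
gypsum: 2310 kg/m³ × 9.8 m/s² × 1340 m = 3.033×10^7 Pa = 0.03033 GPa
anhydrite: 2950 kg/m³ × 9.8 m/s² × 1240 m = 3.585×10^7 Pa = 0.03585 GPa
peridotite: 3282 kg/m³ × 9.8 m/s² × 30450 m = 9.794×10^8 Pa = 0.9794 GPa
Total = 0.01356 + 0.03033 + 0.03585 + 0.9794 = 1.0591 GPa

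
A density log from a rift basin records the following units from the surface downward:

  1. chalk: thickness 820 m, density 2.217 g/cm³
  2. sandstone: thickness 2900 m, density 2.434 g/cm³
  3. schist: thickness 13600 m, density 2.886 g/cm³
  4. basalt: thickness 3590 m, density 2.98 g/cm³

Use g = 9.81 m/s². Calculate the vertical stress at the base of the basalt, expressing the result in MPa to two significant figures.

chalk: 2217 kg/m³ × 9.81 m/s² × 820 m = 1.783×10^7 Pa = 17.83 MPa
sandstone: 2434 kg/m³ × 9.81 m/s² × 2900 m = 6.924×10^7 Pa = 69.24 MPa
schist: 2886 kg/m³ × 9.81 m/s² × 13600 m = 3.850×10^8 Pa = 385.0 MPa
basalt: 2980 kg/m³ × 9.81 m/s² × 3590 m = 1.049×10^8 Pa = 104.9 MPa
Total = 17.83 + 69.24 + 385.0 + 104.9 = 577.07 MPa

580 MPa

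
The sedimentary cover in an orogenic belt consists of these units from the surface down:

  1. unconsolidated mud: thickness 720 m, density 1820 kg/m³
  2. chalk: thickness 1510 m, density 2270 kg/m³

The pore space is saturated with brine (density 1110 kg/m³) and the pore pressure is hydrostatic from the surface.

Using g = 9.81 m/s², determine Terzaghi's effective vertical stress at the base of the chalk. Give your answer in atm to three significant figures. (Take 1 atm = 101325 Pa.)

Overburden (lithostatic) stress σ_v:
unconsolidated mud: 1820 kg/m³ × 9.81 m/s² × 720 m = 1.286×10^7 Pa = 12.86 MPa
chalk: 2270 kg/m³ × 9.81 m/s² × 1510 m = 3.363×10^7 Pa = 33.63 MPa
Total = 12.86 + 33.63 = 46.481 MPa
Pore pressure P_p = 1110 kg/m³ × 9.81 m/s² × 2230 m = 2.428×10^7 Pa = 24.28 MPa
Effective stress σ' = σ_v − P_p = 46.48 − 24.28 = 22.198 MPa = 219.08 atm

219 atm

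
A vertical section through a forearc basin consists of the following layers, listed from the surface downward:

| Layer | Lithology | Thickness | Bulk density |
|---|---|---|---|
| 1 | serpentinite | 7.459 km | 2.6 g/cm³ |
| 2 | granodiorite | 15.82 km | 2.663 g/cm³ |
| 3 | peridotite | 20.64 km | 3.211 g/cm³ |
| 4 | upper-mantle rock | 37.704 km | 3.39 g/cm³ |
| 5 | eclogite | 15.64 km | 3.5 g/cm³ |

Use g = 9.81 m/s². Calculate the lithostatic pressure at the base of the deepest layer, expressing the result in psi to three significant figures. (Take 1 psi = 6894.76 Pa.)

442000 psi

serpentinite: 2600 kg/m³ × 9.81 m/s² × 7459 m = 1.902×10^8 Pa = 27593 psi
granodiorite: 2663 kg/m³ × 9.81 m/s² × 15820 m = 4.133×10^8 Pa = 59942 psi
peridotite: 3211 kg/m³ × 9.81 m/s² × 20640 m = 6.502×10^8 Pa = 94297 psi
upper-mantle rock: 3390 kg/m³ × 9.81 m/s² × 37704 m = 1.254×10^9 Pa = 1.819×10^5 psi
eclogite: 3500 kg/m³ × 9.81 m/s² × 15640 m = 5.370×10^8 Pa = 77885 psi
Total = 27593 + 59942 + 94297 + 1.819×10^5 + 77885 = 4.4158×10^5 psi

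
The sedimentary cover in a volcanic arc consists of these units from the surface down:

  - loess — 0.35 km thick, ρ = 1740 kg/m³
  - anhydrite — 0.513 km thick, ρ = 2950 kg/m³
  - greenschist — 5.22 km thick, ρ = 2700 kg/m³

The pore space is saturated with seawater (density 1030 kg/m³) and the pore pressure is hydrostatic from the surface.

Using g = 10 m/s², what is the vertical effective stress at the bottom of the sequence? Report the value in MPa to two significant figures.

100 MPa

Overburden (lithostatic) stress σ_v:
loess: 1740 kg/m³ × 10 m/s² × 350 m = 6.090×10^6 Pa = 6.090 MPa
anhydrite: 2950 kg/m³ × 10 m/s² × 513 m = 1.513×10^7 Pa = 15.13 MPa
greenschist: 2700 kg/m³ × 10 m/s² × 5220 m = 1.409×10^8 Pa = 140.9 MPa
Total = 6.090 + 15.13 + 140.9 = 162.16 MPa
Pore pressure P_p = 1030 kg/m³ × 10 m/s² × 6083 m = 6.265×10^7 Pa = 62.65 MPa
Effective stress σ' = σ_v − P_p = 162.2 − 62.65 = 99.509 MPa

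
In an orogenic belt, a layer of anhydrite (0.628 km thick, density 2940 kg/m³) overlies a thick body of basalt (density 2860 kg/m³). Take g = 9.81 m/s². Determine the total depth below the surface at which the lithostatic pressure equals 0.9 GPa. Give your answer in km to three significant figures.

Pressure at base of upper layers: 2940×9.81×628 = 1.811×10^7 Pa = 0.01811 GPa
Remaining pressure to be supplied by basalt: 9.000×10^8 − 1.811×10^7 = 8.819×10^8 Pa
Additional depth in basalt = 8.819×10^8 Pa / (2860 kg/m³ × 9.81 m/s²) = 31432 m
Total depth = 628 m + 31432 m = 32060 m
= 32.060 km

32.1 km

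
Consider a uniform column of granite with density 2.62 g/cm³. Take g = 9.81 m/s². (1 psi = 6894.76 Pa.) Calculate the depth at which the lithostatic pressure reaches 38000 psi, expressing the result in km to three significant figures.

10.2 km

h = P/(ρg) = 38000 psi / (2620 kg/m³ × 9.81 m/s²) = 2.620×10^8 Pa / 25702 Pa/m = 10194 m
= 10.194 km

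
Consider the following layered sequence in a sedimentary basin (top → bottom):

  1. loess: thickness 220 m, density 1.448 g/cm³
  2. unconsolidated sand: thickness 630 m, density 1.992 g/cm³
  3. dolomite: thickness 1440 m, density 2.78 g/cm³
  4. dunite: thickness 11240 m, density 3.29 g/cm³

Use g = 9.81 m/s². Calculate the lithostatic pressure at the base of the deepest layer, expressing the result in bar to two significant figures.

4200 bar

loess: 1448 kg/m³ × 9.81 m/s² × 220 m = 3.125×10^6 Pa = 31.25 bar
unconsolidated sand: 1992 kg/m³ × 9.81 m/s² × 630 m = 1.231×10^7 Pa = 123.1 bar
dolomite: 2780 kg/m³ × 9.81 m/s² × 1440 m = 3.927×10^7 Pa = 392.7 bar
dunite: 3290 kg/m³ × 9.81 m/s² × 11240 m = 3.628×10^8 Pa = 3628 bar
Total = 31.25 + 123.1 + 392.7 + 3628 = 4174.8 bar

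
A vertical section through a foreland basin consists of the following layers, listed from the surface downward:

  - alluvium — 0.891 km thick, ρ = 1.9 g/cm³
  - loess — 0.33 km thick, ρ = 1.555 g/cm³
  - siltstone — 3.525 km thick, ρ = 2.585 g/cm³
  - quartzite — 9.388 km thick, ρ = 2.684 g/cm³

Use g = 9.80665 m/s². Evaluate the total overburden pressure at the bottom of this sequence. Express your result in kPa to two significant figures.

360000 kPa

alluvium: 1900 kg/m³ × 9.80665 m/s² × 891 m = 1.660×10^7 Pa = 16602 kPa
loess: 1555 kg/m³ × 9.80665 m/s² × 330 m = 5.032×10^6 Pa = 5032 kPa
siltstone: 2585 kg/m³ × 9.80665 m/s² × 3525 m = 8.936×10^7 Pa = 89359 kPa
quartzite: 2684 kg/m³ × 9.80665 m/s² × 9388 m = 2.471×10^8 Pa = 2.471×10^5 kPa
Total = 16602 + 5032 + 89359 + 2.471×10^5 = 3.5810×10^5 kPa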